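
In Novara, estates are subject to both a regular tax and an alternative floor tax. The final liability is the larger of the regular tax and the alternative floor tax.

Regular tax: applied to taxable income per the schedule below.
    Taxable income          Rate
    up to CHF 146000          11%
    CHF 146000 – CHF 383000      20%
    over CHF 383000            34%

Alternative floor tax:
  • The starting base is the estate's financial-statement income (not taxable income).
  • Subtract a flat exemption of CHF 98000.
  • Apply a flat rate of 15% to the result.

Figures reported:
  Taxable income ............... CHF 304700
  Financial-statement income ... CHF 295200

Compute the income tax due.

Alternative floor tax:
  Base (financial-statement income): CHF 295200
  Less exemption CHF 98000 → base CHF 197200
  CHF 197200 × 15% = CHF 29580

Regular tax:
  CHF 146000 × 11% = CHF 16060
  CHF 158700 × 20% = CHF 31740
  → CHF 47800

CHF 47800 > CHF 29580, so the regular tax governs.

CHF 47800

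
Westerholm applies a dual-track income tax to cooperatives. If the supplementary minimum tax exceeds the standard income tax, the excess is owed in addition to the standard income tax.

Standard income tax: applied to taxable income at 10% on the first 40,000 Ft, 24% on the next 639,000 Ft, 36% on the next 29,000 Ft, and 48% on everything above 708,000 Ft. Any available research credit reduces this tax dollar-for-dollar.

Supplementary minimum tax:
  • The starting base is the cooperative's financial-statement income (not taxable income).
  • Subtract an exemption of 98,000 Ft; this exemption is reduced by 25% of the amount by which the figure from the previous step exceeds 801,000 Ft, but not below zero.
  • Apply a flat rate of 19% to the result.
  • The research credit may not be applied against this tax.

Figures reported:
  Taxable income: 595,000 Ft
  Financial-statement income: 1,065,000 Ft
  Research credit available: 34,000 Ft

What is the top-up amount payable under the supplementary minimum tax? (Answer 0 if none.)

Supplementary minimum tax:
  Base (financial-statement income): 1,065,000 Ft
  Exemption: 98,000 Ft − 25% × (1,065,000 Ft − 801,000 Ft) = 98,000 Ft − 66,000 Ft = 32,000 Ft
  Base: 1,065,000 Ft − 32,000 Ft = 1,033,000 Ft
  1,033,000 Ft × 19% = 196,270 Ft

Standard income tax:
  40,000 Ft × 10% = 4,000 Ft
  555,000 Ft × 24% = 133,200 Ft
  → 137,200 Ft
  Less research credit 34,000 Ft → 103,200 Ft

Excess of supplementary minimum tax over standard income tax: 196,270 Ft − 103,200 Ft = 93,070 Ft.

93,070 Ft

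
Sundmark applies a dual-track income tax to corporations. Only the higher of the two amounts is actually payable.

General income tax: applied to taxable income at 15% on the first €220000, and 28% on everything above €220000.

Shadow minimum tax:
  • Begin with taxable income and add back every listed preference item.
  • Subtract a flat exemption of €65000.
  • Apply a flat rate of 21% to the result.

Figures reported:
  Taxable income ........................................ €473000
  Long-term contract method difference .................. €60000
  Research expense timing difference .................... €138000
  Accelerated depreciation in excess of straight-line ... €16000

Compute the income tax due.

€130620

General income tax:
  €220000 × 15% = €33000
  €253000 × 28% = €70840
  → €103840

Shadow minimum tax:
  Adjusted income: €473000 + €60000 + €138000 + €16000 = €687000
  Less exemption €65000 → base €622000
  €622000 × 21% = €130620

€130620 > €103840, so the shadow minimum tax is the binding amount.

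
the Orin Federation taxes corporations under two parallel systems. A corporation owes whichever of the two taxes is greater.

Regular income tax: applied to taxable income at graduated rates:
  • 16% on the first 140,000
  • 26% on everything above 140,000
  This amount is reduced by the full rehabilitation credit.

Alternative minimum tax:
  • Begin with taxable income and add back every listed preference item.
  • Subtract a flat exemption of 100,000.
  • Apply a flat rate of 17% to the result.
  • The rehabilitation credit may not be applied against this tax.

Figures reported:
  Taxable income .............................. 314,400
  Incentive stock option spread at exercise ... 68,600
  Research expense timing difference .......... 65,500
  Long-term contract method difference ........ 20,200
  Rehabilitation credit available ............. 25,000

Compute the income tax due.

62,679

Regular income tax:
  140,000 × 16% = 22,400
  174,400 × 26% = 45,344
  → 67,744
  Less rehabilitation credit 25,000 → 42,744

Alternative minimum tax:
  Adjusted income: 314,400 + 68,600 + 65,500 + 20,200 = 468,700
  Less exemption 100,000 → base 368,700
  368,700 × 17% = 62,679

62,679 > 42,744, so the alternative minimum tax is the binding amount.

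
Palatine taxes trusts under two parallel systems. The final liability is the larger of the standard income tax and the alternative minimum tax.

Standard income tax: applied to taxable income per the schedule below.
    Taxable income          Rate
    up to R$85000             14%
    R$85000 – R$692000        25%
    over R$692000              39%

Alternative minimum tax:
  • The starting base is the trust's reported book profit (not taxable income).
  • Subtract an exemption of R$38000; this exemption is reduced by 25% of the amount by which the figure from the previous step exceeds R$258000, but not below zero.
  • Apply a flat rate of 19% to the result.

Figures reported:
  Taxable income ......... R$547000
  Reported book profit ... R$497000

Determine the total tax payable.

R$127400

Alternative minimum tax:
  Base (reported book profit): R$497000
  Exemption: 25% × (R$497000 − R$258000) = R$59750 ≥ R$38000, so the exemption is fully phased out
  Base: R$497000 − R$0 = R$497000
  R$497000 × 19% = R$94430

Standard income tax:
  R$85000 × 14% = R$11900
  R$462000 × 25% = R$115500
  → R$127400

R$127400 > R$94430, so the standard income tax governs.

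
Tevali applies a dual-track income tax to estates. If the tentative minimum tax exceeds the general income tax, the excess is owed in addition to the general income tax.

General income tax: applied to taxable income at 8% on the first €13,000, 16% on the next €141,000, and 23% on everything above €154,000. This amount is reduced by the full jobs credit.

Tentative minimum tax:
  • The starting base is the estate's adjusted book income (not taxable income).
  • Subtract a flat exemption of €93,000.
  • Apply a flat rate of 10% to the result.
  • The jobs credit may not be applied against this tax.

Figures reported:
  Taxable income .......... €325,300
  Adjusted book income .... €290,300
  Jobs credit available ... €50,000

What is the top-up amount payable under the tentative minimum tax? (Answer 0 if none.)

€6,731

Tentative minimum tax:
  Base (adjusted book income): €290,300
  Less exemption €93,000 → base €197,300
  €197,300 × 10% = €19,730

General income tax:
  €13,000 × 8% = €1,040
  €141,000 × 16% = €22,560
  €171,300 × 23% = €39,399
  → €62,999
  Less jobs credit €50,000 → €12,999

Excess of tentative minimum tax over general income tax: €19,730 − €12,999 = €6,731.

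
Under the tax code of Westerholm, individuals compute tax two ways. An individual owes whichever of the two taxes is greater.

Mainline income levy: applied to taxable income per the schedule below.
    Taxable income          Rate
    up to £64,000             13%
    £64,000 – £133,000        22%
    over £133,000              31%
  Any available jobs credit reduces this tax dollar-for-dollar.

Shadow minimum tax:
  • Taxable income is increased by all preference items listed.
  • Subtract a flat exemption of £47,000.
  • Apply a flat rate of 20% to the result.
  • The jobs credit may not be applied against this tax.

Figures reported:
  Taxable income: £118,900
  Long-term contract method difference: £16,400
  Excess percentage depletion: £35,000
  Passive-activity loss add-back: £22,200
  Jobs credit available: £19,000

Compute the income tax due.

Shadow minimum tax:
  Adjusted income: £118,900 + £16,400 + £35,000 + £22,200 = £192,500
  Less exemption £47,000 → base £145,500
  £145,500 × 20% = £29,100

Mainline income levy:
  £64,000 × 13% = £8,320
  £54,900 × 22% = £12,078
  → £20,398
  Less jobs credit £19,000 → £1,398

£29,100 > £1,398, so the shadow minimum tax is the binding amount.

£29,100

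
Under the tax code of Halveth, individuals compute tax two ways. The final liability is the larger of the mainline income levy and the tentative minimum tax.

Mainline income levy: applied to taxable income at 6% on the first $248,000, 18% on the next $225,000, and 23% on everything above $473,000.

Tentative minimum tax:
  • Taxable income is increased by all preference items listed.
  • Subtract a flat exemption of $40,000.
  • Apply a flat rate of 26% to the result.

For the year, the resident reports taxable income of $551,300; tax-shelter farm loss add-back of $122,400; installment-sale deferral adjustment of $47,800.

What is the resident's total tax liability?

$177,190

Tentative minimum tax:
  Adjusted income: $551,300 + $122,400 + $47,800 = $721,500
  Less exemption $40,000 → base $681,500
  $681,500 × 26% = $177,190

Mainline income levy:
  $248,000 × 6% = $14,880
  $225,000 × 18% = $40,500
  $78,300 × 23% = $18,009
  → $73,389

$177,190 > $73,389, so the tentative minimum tax is the binding amount.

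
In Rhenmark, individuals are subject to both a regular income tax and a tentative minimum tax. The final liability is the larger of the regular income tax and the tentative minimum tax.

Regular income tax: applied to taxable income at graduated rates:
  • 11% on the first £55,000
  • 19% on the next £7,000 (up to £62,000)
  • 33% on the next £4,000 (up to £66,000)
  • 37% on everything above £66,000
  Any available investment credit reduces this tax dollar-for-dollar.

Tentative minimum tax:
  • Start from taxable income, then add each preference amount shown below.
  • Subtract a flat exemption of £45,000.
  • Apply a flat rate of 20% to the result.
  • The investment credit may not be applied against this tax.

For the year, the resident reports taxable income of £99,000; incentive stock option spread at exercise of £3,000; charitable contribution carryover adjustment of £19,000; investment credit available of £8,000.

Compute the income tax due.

Regular income tax:
  £55,000 × 11% = £6,050
  £7,000 × 19% = £1,330
  £4,000 × 33% = £1,320
  £33,000 × 37% = £12,210
  → £20,910
  Less investment credit £8,000 → £12,910

Tentative minimum tax:
  Adjusted income: £99,000 + £3,000 + £19,000 = £121,000
  Less exemption £45,000 → base £76,000
  £76,000 × 20% = £15,200

£15,200 > £12,910, so the tentative minimum tax is the binding amount.

£15,200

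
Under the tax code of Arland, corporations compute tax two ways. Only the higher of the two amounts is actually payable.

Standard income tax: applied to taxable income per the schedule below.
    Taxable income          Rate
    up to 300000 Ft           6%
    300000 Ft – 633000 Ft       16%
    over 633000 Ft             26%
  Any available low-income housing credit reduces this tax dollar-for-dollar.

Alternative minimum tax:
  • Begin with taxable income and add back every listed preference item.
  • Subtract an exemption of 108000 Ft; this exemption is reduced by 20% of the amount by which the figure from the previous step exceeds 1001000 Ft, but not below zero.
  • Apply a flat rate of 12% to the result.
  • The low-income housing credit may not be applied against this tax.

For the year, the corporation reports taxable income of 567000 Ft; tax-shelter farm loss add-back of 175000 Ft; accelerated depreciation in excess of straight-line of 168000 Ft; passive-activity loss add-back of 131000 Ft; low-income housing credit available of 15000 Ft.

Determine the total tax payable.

112920 Ft

Standard income tax:
  300000 Ft × 6% = 18000 Ft
  267000 Ft × 16% = 42720 Ft
  → 60720 Ft
  Less low-income housing credit 15000 Ft → 45720 Ft

Alternative minimum tax:
  Adjusted income: 567000 Ft + 175000 Ft + 168000 Ft + 131000 Ft = 1041000 Ft
  Exemption: 108000 Ft − 20% × (1041000 Ft − 1001000 Ft) = 108000 Ft − 8000 Ft = 100000 Ft
  Base: 1041000 Ft − 100000 Ft = 941000 Ft
  941000 Ft × 12% = 112920 Ft

112920 Ft > 45720 Ft, so the alternative minimum tax is the binding amount.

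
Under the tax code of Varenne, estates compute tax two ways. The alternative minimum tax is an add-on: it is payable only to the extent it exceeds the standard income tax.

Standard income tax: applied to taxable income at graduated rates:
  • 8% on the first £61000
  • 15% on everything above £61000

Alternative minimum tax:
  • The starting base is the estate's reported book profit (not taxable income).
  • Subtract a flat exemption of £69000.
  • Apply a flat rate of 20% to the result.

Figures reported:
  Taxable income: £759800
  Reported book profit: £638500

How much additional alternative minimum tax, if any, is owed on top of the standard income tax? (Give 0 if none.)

£4200

Standard income tax:
  £61000 × 8% = £4880
  £698800 × 15% = £104820
  → £109700

Alternative minimum tax:
  Base (reported book profit): £638500
  Less exemption £69000 → base £569500
  £569500 × 20% = £113900

Excess of alternative minimum tax over standard income tax: £113900 − £109700 = £4200.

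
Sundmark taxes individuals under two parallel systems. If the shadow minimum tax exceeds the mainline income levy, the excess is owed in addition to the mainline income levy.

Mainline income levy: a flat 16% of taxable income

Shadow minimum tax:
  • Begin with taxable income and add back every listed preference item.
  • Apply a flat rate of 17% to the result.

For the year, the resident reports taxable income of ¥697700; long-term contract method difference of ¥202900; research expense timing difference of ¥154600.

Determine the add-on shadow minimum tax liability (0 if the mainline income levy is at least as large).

Shadow minimum tax:
  Adjusted income: ¥697700 + ¥202900 + ¥154600 = ¥1055200
  ¥1055200 × 17% = ¥179384

Mainline income levy:
  ¥697700 × 16% = ¥111632

Excess of shadow minimum tax over mainline income levy: ¥179384 − ¥111632 = ¥67752.

¥67752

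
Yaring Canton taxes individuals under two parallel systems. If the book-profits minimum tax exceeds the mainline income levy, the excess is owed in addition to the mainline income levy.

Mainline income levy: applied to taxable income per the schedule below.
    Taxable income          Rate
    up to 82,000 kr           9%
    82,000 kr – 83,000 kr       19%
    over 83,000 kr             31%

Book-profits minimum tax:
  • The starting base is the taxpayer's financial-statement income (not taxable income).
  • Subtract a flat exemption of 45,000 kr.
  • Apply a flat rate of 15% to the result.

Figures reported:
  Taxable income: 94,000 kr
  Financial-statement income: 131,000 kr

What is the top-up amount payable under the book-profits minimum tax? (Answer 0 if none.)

Mainline income levy:
  82,000 kr × 9% = 7,380 kr
  1,000 kr × 19% = 190 kr
  11,000 kr × 31% = 3,410 kr
  → 10,980 kr

Book-profits minimum tax:
  Base (financial-statement income): 131,000 kr
  Less exemption 45,000 kr → base 86,000 kr
  86,000 kr × 15% = 12,900 kr

Excess of book-profits minimum tax over mainline income levy: 12,900 kr − 10,980 kr = 1,920 kr.

1,920 kr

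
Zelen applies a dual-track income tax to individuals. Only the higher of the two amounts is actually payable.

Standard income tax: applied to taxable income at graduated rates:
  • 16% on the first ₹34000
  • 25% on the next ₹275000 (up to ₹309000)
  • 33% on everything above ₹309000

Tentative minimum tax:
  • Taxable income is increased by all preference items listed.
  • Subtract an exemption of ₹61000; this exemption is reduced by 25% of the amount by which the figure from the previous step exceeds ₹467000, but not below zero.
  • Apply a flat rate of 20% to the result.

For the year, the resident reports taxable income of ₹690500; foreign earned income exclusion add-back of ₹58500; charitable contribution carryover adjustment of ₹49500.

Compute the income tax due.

₹200085

Standard income tax:
  ₹34000 × 16% = ₹5440
  ₹275000 × 25% = ₹68750
  ₹381500 × 33% = ₹125895
  → ₹200085

Tentative minimum tax:
  Adjusted income: ₹690500 + ₹58500 + ₹49500 = ₹798500
  Exemption: 25% × (₹798500 − ₹467000) = ₹82875 ≥ ₹61000, so the exemption is fully phased out
  Base: ₹798500 − ₹0 = ₹798500
  ₹798500 × 20% = ₹159700

₹200085 > ₹159700, so the standard income tax governs.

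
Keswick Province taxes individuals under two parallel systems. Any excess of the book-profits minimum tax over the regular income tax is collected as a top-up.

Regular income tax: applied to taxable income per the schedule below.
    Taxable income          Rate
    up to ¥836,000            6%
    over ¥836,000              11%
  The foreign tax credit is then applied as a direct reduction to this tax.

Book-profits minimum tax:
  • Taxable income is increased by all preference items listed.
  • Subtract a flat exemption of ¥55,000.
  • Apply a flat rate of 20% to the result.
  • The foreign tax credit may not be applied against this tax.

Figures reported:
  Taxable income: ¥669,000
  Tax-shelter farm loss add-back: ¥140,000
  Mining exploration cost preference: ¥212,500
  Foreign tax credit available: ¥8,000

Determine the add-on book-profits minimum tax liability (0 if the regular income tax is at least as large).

Book-profits minimum tax:
  Adjusted income: ¥669,000 + ¥140,000 + ¥212,500 = ¥1,021,500
  Less exemption ¥55,000 → base ¥966,500
  ¥966,500 × 20% = ¥193,300

Regular income tax:
  ¥669,000 × 6% = ¥40,140
  Less foreign tax credit ¥8,000 → ¥32,140

Excess of book-profits minimum tax over regular income tax: ¥193,300 − ¥32,140 = ¥161,160.

¥161,160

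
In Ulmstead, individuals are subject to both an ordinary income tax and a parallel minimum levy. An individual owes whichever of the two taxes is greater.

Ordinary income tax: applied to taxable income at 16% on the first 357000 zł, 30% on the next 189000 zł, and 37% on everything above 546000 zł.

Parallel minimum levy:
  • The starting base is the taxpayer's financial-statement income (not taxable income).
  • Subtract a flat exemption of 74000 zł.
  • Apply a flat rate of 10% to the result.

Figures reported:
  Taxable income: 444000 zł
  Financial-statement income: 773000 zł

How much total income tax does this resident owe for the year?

Parallel minimum levy:
  Base (financial-statement income): 773000 zł
  Less exemption 74000 zł → base 699000 zł
  699000 zł × 10% = 69900 zł

Ordinary income tax:
  357000 zł × 16% = 57120 zł
  87000 zł × 30% = 26100 zł
  → 83220 zł

83220 zł > 69900 zł, so the ordinary income tax governs.

83220 zł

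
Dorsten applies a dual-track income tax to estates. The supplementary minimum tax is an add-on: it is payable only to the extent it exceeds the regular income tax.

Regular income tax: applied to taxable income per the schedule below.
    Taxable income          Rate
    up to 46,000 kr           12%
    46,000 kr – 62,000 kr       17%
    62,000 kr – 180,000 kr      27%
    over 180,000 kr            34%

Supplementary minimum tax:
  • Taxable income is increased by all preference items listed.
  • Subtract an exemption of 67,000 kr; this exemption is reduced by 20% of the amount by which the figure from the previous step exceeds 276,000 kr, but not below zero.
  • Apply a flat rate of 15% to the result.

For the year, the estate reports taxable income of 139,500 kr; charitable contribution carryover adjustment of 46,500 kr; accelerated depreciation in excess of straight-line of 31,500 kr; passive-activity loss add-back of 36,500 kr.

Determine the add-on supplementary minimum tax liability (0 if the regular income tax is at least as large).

0 kr

Supplementary minimum tax:
  Adjusted income: 139,500 kr + 46,500 kr + 31,500 kr + 36,500 kr = 254,000 kr
  Exemption: 254,000 kr ≤ 276,000 kr, so full 67,000 kr applies
  Base: 254,000 kr − 67,000 kr = 187,000 kr
  187,000 kr × 15% = 28,050 kr

Regular income tax:
  46,000 kr × 12% = 5,520 kr
  16,000 kr × 17% = 2,720 kr
  77,500 kr × 27% = 20,925 kr
  → 29,165 kr

28,050 kr ≤ 29,165 kr, so no add-on is due.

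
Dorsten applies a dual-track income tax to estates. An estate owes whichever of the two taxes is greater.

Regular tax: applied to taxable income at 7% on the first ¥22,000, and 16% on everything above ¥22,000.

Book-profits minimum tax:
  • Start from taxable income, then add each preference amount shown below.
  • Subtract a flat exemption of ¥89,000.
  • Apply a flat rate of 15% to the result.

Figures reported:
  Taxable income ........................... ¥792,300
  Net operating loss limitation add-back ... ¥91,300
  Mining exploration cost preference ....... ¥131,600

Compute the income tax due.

¥138,930

Regular tax:
  ¥22,000 × 7% = ¥1,540
  ¥770,300 × 16% = ¥123,248
  → ¥124,788

Book-profits minimum tax:
  Adjusted income: ¥792,300 + ¥91,300 + ¥131,600 = ¥1,015,200
  Less exemption ¥89,000 → base ¥926,200
  ¥926,200 × 15% = ¥138,930

¥138,930 > ¥124,788, so the book-profits minimum tax is the binding amount.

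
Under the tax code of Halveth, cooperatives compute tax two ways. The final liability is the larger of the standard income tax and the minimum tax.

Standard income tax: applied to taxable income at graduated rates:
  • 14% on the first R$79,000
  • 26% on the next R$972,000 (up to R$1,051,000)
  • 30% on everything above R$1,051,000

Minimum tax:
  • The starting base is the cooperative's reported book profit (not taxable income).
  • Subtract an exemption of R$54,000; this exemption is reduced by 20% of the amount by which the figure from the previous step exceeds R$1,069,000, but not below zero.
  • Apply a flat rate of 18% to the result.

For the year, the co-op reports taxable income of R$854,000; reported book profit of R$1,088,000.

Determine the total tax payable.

Minimum tax:
  Base (reported book profit): R$1,088,000
  Exemption: R$54,000 − 20% × (R$1,088,000 − R$1,069,000) = R$54,000 − R$3,800 = R$50,200
  Base: R$1,088,000 − R$50,200 = R$1,037,800
  R$1,037,800 × 18% = R$186,804

Standard income tax:
  R$79,000 × 14% = R$11,060
  R$775,000 × 26% = R$201,500
  → R$212,560

R$212,560 > R$186,804, so the standard income tax governs.

R$212,560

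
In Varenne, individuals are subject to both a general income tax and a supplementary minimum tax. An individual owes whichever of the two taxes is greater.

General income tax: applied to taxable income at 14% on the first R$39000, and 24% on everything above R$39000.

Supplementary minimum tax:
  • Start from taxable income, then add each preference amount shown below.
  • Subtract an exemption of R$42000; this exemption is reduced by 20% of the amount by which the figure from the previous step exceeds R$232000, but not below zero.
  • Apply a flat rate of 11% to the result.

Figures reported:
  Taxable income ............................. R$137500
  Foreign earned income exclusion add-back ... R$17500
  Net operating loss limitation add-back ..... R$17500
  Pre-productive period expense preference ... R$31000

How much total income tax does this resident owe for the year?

Supplementary minimum tax:
  Adjusted income: R$137500 + R$17500 + R$17500 + R$31000 = R$203500
  Exemption: R$203500 ≤ R$232000, so full R$42000 applies
  Base: R$203500 − R$42000 = R$161500
  R$161500 × 11% = R$17765

General income tax:
  R$39000 × 14% = R$5460
  R$98500 × 24% = R$23640
  → R$29100

R$29100 > R$17765, so the general income tax governs.

R$29100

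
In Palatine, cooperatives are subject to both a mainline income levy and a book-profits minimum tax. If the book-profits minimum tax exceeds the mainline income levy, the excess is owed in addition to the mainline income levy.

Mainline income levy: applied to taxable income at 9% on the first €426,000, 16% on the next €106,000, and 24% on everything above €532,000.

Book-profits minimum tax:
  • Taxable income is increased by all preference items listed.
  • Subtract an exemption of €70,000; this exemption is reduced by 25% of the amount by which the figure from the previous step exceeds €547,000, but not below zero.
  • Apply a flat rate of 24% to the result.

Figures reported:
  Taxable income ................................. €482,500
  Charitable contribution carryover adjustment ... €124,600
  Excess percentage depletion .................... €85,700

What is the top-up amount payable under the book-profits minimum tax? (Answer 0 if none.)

€110,840

Mainline income levy:
  €426,000 × 9% = €38,340
  €56,500 × 16% = €9,040
  → €47,380

Book-profits minimum tax:
  Adjusted income: €482,500 + €124,600 + €85,700 = €692,800
  Exemption: €70,000 − 25% × (€692,800 − €547,000) = €70,000 − €36,450 = €33,550
  Base: €692,800 − €33,550 = €659,250
  €659,250 × 24% = €158,220

Excess of book-profits minimum tax over mainline income levy: €158,220 − €47,380 = €110,840.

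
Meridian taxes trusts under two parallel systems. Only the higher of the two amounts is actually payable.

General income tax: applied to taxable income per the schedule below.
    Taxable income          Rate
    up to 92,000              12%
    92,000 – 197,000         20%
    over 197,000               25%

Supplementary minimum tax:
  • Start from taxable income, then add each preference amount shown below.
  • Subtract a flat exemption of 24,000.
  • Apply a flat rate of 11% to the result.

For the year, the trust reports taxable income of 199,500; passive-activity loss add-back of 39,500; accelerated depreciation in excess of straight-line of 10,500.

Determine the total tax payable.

32,665

General income tax:
  92,000 × 12% = 11,040
  105,000 × 20% = 21,000
  2,500 × 25% = 625
  → 32,665

Supplementary minimum tax:
  Adjusted income: 199,500 + 39,500 + 10,500 = 249,500
  Less exemption 24,000 → base 225,500
  225,500 × 11% = 24,805

32,665 > 24,805, so the general income tax governs.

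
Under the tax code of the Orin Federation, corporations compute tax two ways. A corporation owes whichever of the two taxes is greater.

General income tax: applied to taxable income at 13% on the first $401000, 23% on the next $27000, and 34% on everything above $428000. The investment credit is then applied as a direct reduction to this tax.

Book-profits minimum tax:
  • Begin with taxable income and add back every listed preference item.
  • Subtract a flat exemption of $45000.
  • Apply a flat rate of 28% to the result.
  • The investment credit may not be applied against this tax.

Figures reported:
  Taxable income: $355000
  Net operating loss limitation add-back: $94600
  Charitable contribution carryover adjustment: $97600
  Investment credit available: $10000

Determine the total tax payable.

General income tax:
  $355000 × 13% = $46150
  Less investment credit $10000 → $36150

Book-profits minimum tax:
  Adjusted income: $355000 + $94600 + $97600 = $547200
  Less exemption $45000 → base $502200
  $502200 × 28% = $140616

$140616 > $36150, so the book-profits minimum tax is the binding amount.

$140616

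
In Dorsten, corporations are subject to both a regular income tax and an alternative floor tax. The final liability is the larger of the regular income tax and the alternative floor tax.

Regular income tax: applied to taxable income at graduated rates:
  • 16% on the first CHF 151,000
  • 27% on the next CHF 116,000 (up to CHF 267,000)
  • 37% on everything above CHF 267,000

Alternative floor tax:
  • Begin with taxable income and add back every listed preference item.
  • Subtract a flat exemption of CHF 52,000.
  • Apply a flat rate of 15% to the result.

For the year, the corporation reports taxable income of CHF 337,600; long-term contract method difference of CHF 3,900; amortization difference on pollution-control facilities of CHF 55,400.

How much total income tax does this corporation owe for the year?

Regular income tax:
  CHF 151,000 × 16% = CHF 24,160
  CHF 116,000 × 27% = CHF 31,320
  CHF 70,600 × 37% = CHF 26,122
  → CHF 81,602

Alternative floor tax:
  Adjusted income: CHF 337,600 + CHF 3,900 + CHF 55,400 = CHF 396,900
  Less exemption CHF 52,000 → base CHF 344,900
  CHF 344,900 × 15% = CHF 51,735

CHF 81,602 > CHF 51,735, so the regular income tax governs.

CHF 81,602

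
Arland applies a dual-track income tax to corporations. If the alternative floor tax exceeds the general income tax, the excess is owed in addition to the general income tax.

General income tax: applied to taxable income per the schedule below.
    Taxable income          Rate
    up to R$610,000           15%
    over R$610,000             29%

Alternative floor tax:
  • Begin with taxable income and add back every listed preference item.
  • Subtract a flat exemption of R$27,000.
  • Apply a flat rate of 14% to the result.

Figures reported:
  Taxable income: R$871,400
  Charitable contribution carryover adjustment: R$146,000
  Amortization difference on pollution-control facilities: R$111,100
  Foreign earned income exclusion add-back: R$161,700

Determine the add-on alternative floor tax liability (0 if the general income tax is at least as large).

R$9,542

General income tax:
  R$610,000 × 15% = R$91,500
  R$261,400 × 29% = R$75,806
  → R$167,306

Alternative floor tax:
  Adjusted income: R$871,400 + R$146,000 + R$111,100 + R$161,700 = R$1,290,200
  Less exemption R$27,000 → base R$1,263,200
  R$1,263,200 × 14% = R$176,848

Excess of alternative floor tax over general income tax: R$176,848 − R$167,306 = R$9,542.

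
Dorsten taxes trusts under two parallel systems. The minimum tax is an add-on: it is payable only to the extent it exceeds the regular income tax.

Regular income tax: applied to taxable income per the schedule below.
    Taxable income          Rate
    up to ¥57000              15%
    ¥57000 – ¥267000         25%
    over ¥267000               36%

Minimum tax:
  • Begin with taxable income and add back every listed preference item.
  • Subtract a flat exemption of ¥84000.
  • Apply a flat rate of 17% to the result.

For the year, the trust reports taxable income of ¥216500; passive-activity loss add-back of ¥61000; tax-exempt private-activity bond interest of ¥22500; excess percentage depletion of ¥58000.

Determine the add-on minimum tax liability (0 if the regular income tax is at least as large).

Regular income tax:
  ¥57000 × 15% = ¥8550
  ¥159500 × 25% = ¥39875
  → ¥48425

Minimum tax:
  Adjusted income: ¥216500 + ¥61000 + ¥22500 + ¥58000 = ¥358000
  Less exemption ¥84000 → base ¥274000
  ¥274000 × 17% = ¥46580

¥46580 ≤ ¥48425, so no add-on is due.

¥0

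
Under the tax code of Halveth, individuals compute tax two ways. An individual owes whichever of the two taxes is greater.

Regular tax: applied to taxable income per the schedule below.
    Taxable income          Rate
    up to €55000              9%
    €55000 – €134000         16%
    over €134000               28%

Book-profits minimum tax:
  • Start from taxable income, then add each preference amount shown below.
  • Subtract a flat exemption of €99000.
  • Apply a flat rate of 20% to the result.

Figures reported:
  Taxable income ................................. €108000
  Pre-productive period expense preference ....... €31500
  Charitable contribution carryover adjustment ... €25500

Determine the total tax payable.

Regular tax:
  €55000 × 9% = €4950
  €53000 × 16% = €8480
  → €13430

Book-profits minimum tax:
  Adjusted income: €108000 + €31500 + €25500 = €165000
  Less exemption €99000 → base €66000
  €66000 × 20% = €13200

€13430 > €13200, so the regular tax governs.

€13430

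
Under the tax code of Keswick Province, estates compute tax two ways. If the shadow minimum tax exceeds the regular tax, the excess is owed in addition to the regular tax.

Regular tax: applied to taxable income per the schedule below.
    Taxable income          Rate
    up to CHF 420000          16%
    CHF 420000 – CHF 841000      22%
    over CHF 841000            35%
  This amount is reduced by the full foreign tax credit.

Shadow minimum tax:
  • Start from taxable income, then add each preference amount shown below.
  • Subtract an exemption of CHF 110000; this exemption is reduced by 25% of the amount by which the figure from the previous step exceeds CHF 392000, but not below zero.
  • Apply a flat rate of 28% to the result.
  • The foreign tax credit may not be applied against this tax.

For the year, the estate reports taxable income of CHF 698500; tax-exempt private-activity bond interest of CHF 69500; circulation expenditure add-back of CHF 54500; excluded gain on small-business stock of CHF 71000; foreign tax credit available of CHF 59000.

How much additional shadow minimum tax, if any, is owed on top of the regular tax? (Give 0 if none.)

CHF 180710

Shadow minimum tax:
  Adjusted income: CHF 698500 + CHF 69500 + CHF 54500 + CHF 71000 = CHF 893500
  Exemption: 25% × (CHF 893500 − CHF 392000) = CHF 125375 ≥ CHF 110000, so the exemption is fully phased out
  Base: CHF 893500 − CHF 0 = CHF 893500
  CHF 893500 × 28% = CHF 250180

Regular tax:
  CHF 420000 × 16% = CHF 67200
  CHF 278500 × 22% = CHF 61270
  → CHF 128470
  Less foreign tax credit CHF 59000 → CHF 69470

Excess of shadow minimum tax over regular tax: CHF 250180 − CHF 69470 = CHF 180710.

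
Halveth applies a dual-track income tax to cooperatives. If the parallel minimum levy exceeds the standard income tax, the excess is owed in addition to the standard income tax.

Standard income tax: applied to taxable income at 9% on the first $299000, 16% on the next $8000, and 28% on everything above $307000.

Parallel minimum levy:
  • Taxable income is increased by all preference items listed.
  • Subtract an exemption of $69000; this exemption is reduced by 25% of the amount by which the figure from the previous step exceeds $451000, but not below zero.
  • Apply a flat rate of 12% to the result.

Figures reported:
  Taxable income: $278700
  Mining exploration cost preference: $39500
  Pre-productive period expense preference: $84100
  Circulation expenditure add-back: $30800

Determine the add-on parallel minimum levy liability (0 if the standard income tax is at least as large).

Parallel minimum levy:
  Adjusted income: $278700 + $39500 + $84100 + $30800 = $433100
  Exemption: $433100 ≤ $451000, so full $69000 applies
  Base: $433100 − $69000 = $364100
  $364100 × 12% = $43692

Standard income tax:
  $278700 × 9% = $25083

Excess of parallel minimum levy over standard income tax: $43692 − $25083 = $18609.

$18609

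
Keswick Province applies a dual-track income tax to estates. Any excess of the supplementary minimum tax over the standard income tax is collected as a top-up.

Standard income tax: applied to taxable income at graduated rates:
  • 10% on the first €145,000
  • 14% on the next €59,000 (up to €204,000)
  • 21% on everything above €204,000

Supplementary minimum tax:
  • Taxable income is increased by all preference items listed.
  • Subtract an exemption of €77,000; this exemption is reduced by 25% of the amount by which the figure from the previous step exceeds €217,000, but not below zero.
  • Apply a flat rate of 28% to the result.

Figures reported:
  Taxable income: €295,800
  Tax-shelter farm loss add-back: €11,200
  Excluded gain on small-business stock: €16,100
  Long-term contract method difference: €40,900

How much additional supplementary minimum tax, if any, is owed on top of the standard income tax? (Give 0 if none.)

€48,612

Supplementary minimum tax:
  Adjusted income: €295,800 + €11,200 + €16,100 + €40,900 = €364,000
  Exemption: €77,000 − 25% × (€364,000 − €217,000) = €77,000 − €36,750 = €40,250
  Base: €364,000 − €40,250 = €323,750
  €323,750 × 28% = €90,650

Standard income tax:
  €145,000 × 10% = €14,500
  €59,000 × 14% = €8,260
  €91,800 × 21% = €19,278
  → €42,038

Excess of supplementary minimum tax over standard income tax: €90,650 − €42,038 = €48,612.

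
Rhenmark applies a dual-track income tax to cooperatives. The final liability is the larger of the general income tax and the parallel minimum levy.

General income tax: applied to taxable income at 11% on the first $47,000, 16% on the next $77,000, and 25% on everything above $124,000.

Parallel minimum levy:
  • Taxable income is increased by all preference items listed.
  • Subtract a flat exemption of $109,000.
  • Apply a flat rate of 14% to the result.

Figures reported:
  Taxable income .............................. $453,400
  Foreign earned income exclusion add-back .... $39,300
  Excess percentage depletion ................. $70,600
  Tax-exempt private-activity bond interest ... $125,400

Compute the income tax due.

General income tax:
  $47,000 × 11% = $5,170
  $77,000 × 16% = $12,320
  $329,400 × 25% = $82,350
  → $99,840

Parallel minimum levy:
  Adjusted income: $453,400 + $39,300 + $70,600 + $125,400 = $688,700
  Less exemption $109,000 → base $579,700
  $579,700 × 14% = $81,158

$99,840 > $81,158, so the general income tax governs.

$99,840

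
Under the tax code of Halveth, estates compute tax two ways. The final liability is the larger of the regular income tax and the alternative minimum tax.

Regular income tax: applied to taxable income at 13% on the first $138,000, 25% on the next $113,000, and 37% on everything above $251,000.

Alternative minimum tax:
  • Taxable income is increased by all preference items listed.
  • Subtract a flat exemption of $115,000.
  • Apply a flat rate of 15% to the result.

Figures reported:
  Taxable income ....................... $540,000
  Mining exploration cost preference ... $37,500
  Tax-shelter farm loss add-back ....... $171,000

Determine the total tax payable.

$153,120

Alternative minimum tax:
  Adjusted income: $540,000 + $37,500 + $171,000 = $748,500
  Less exemption $115,000 → base $633,500
  $633,500 × 15% = $95,025

Regular income tax:
  $138,000 × 13% = $17,940
  $113,000 × 25% = $28,250
  $289,000 × 37% = $106,930
  → $153,120

$153,120 > $95,025, so the regular income tax governs.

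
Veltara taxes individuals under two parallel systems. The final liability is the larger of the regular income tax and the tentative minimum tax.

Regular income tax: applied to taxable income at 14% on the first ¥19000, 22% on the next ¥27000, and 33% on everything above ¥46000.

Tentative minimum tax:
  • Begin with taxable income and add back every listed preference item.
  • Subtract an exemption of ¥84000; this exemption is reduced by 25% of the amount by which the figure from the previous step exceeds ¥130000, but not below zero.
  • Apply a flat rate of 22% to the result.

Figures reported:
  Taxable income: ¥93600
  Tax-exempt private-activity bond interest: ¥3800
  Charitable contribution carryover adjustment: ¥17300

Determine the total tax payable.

Regular income tax:
  ¥19000 × 14% = ¥2660
  ¥27000 × 22% = ¥5940
  ¥47600 × 33% = ¥15708
  → ¥24308

Tentative minimum tax:
  Adjusted income: ¥93600 + ¥3800 + ¥17300 = ¥114700
  Exemption: ¥114700 ≤ ¥130000, so full ¥84000 applies
  Base: ¥114700 − ¥84000 = ¥30700
  ¥30700 × 22% = ¥6754

¥24308 > ¥6754, so the regular income tax governs.

¥24308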